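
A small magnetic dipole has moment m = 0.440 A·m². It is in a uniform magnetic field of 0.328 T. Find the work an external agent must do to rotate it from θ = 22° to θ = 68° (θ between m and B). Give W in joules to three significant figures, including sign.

W_ext = ΔU = −mB cosθ₂ + mB cosθ₁ = mB(cosθ₁ − cosθ₂).
W = (0.440)(0.328)·(cos22° − cos68°) = (0.1443)·(+0.5526) = 0.07975 J.

W ≈ 0.0797 J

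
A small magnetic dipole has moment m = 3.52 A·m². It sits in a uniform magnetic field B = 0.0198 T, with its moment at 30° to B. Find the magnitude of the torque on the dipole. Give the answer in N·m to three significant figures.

Torque on a magnetic dipole: τ = mB sinθ.
τ = (3.52)(0.0198)·sin30° = 0.03485 N·m.

τ ≈ 0.0348 N·m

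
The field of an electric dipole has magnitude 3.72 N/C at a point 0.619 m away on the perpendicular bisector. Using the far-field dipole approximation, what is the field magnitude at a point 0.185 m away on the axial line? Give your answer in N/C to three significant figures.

E ≈ 279 N/C

Dipole fields scale as 1/r³ in the far field.
The axial field is twice the equatorial field at the same r, so the geometry factor is 2/1.
E₂ = E₁ · (2/1) · (r₁/r₂)³ = 3.72 · 2 · (0.619/0.185)³.
(r₁/r₂)³ = (3.346)³ = 37.46.
E₂ ≈ 278.7 N/C.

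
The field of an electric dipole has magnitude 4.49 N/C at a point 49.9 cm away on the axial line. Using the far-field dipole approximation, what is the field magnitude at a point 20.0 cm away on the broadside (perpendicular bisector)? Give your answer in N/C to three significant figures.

Dipole fields scale as 1/r³ in the far field.
The axial field is twice the equatorial field at the same r, so the geometry factor is 1/2.
E₂ = E₁ · (1/2) · (r₁/r₂)³ = 4.49 · 0.5 · (49.9/20.0)³.
(r₁/r₂)³ = (2.495)³ = 15.53.
E₂ ≈ 34.87 N/C.

E ≈ 34.9 N/C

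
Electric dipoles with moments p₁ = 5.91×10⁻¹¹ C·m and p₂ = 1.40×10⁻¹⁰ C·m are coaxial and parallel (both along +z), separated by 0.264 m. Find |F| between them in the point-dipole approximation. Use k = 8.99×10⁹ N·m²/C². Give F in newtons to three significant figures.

On-axis field of dipole 1 at distance r: E = 2kp₁/r³. Force on dipole 2 is F = p₂·dE/dr (gradient along axis).
dE/dr = −6kp₁/r⁴, so |F| = 6kp₁p₂/r⁴ (attractive for aligned moments).
F = 6(8.99×10⁹)(5.91×10⁻¹¹)(1.40×10⁻¹⁰)/(0.264)⁴ = 9.188×10⁻⁸ N.

F ≈ 9.19×10⁻⁸ N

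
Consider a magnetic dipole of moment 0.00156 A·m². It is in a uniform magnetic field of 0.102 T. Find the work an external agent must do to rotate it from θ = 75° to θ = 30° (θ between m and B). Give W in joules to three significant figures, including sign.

W_ext = ΔU = −mB cosθ₂ + mB cosθ₁ = mB(cosθ₁ − cosθ₂).
W = (0.00156)(0.102)·(cos75° − cos30°) = (1.591×10⁻⁴)·(-0.6072) = -9.662×10⁻⁵ J.

W ≈ -9.66×10⁻⁵ J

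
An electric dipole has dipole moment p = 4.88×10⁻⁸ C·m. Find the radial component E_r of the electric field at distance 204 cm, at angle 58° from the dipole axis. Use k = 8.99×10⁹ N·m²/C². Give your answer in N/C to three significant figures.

E_r ≈ 54.8 N/C

For a dipole, E_r = (2kp cosθ)/r³.
kp/r³ = (8.99×10⁹)(4.88×10⁻⁸)/(2.04)³ = 51.68 N/C.
E_r = 2·51.68·cos58° = 54.77 N/C.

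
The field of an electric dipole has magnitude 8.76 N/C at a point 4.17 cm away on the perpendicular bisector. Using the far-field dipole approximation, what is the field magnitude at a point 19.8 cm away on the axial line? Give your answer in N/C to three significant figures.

E ≈ 0.164 N/C

Dipole fields scale as 1/r³ in the far field.
The axial field is twice the equatorial field at the same r, so the geometry factor is 2/1.
E₂ = E₁ · (2/1) · (r₁/r₂)³ = 8.76 · 2 · (4.17/19.8)³.
(r₁/r₂)³ = (0.2106)³ = 0.009341.
E₂ ≈ 0.1637 N/C.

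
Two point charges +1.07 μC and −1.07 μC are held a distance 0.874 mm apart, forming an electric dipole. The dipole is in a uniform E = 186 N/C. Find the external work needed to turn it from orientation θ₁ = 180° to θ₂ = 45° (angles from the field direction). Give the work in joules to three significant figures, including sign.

Dipole moment p = qd = (1.07×10⁻⁶ C)(8.74×10⁻⁴ m) = 9.352×10⁻¹⁰ C·m.
W_ext = ΔU = U(θ₂) − U(θ₁) = −pE cosθ₂ − (−pE cosθ₁) = pE(cosθ₁ − cosθ₂).
W = (9.352×10⁻¹⁰)(186)·(cos180° − cos45°) = (1.739×10⁻⁷)·(-1.7071) = -2.969×10⁻⁷ J.

W ≈ -2.97×10⁻⁷ J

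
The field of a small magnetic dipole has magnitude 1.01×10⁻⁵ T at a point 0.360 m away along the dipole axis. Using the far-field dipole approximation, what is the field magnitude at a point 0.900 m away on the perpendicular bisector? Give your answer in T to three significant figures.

B ≈ 3.23×10⁻⁷ T

Dipole fields scale as 1/r³ in the far field.
The axial field is twice the equatorial field at the same r, so the geometry factor is 1/2.
B₂ = B₁ · (1/2) · (r₁/r₂)³ = 1.01×10⁻⁵ · 0.5 · (0.360/0.900)³.
(r₁/r₂)³ = (0.4)³ = 0.064.
B₂ ≈ 3.232×10⁻⁷ T.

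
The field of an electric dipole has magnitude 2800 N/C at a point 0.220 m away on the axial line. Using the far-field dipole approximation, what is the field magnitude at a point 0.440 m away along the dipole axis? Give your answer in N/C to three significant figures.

Dipole fields scale as 1/r³ in the far field; the geometry is the same at both points.
E₂ = E₁ · (r₁/r₂)³ = 2800 · (0.220/0.440)³.
(r₁/r₂)³ = (0.5)³ = 0.125.
E₂ ≈ 350.0 N/C.

E ≈ 350 N/C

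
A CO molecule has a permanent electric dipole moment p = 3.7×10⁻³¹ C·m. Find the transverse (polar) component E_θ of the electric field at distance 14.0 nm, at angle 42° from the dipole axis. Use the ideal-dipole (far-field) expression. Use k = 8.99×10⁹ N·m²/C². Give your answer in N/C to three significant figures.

For a dipole, E_θ = (kp sinθ)/r³.
kp/r³ = (8.99×10⁹)(3.70×10⁻³¹)/(1.40×10⁻⁸)³ = 1212 N/C.
E_θ = 1212·sin42° = 811.1 N/C.

E_θ ≈ 811 N/C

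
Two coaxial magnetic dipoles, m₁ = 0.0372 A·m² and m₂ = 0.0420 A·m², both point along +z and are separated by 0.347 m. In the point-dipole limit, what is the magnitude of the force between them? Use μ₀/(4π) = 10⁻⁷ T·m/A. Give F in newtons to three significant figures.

On-axis B of dipole 1: B = (μ₀/4π)·2m₁/r³. Force on dipole 2: F = m₂·dB/dr.
dB/dr = −(μ₀/4π)·6m₁/r⁴, so |F| = (μ₀/4π)·6m₁m₂/r⁴.
F = 6(10⁻⁷)(0.0372)(0.0420)/(0.347)⁴ = 6.466×10⁻⁸ N.

F ≈ 6.47×10⁻⁸ N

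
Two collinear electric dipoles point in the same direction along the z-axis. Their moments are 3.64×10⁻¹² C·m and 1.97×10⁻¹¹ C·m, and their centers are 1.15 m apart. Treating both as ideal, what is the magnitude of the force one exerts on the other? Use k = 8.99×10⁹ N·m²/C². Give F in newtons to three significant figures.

On-axis field of dipole 1 at distance r: E = 2kp₁/r³. Force on dipole 2 is F = p₂·dE/dr (gradient along axis).
dE/dr = −6kp₁/r⁴, so |F| = 6kp₁p₂/r⁴ (attractive for aligned moments).
F = 6(8.99×10⁹)(3.64×10⁻¹²)(1.97×10⁻¹¹)/(1.15)⁴ = 2.212×10⁻¹² N.

F ≈ 2.21×10⁻¹² N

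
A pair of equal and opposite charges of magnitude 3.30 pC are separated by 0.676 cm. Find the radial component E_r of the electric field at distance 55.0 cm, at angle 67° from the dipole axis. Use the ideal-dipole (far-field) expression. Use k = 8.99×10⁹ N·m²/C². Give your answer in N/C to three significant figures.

Dipole moment p = qd = (3.30×10⁻¹² C)(0.00676 m) = 2.231×10⁻¹⁴ C·m.
For a dipole, E_r = (2kp cosθ)/r³.
kp/r³ = (8.99×10⁹)(2.231×10⁻¹⁴)/(0.550)³ = 0.001206 N/C.
E_r = 2·0.001206·cos67° = 9.421×10⁻⁴ N/C.

E_r ≈ 9.42×10⁻⁴ N/C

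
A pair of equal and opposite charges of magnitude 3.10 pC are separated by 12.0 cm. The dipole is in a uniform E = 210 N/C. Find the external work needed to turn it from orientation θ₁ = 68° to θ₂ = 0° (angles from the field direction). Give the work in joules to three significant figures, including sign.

W ≈ -4.89×10⁻¹¹ J

Dipole moment p = qd = (3.10×10⁻¹² C)(0.120 m) = 3.72×10⁻¹³ C·m.
W_ext = ΔU = U(θ₂) − U(θ₁) = −pE cosθ₂ − (−pE cosθ₁) = pE(cosθ₁ − cosθ₂).
W = (3.72×10⁻¹³)(210)·(cos68° − cos0°) = (7.812×10⁻¹¹)·(-0.6254) = -4.886×10⁻¹¹ J.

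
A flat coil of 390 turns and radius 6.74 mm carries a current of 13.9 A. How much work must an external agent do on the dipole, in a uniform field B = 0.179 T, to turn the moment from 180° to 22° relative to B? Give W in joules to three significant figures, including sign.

m = NIA = NIπa² = 390·(13.9)·π·(0.00674)² = 0.7737 A·m².
W_ext = ΔU = −mB cosθ₂ + mB cosθ₁ = mB(cosθ₁ − cosθ₂).
W = (0.7737)(0.179)·(cos180° − cos22°) = (0.1385)·(-1.9272) = -0.2669 J.

W ≈ -0.267 J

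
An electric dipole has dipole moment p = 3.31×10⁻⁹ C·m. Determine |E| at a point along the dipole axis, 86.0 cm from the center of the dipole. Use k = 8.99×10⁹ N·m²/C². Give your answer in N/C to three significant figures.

E ≈ 93.6 N/C

On the dipole axis E = 2kp/r³.
E = 2·(8.99×10⁹)(3.31×10⁻⁹) / (0.860)³ = 93.57 N/C.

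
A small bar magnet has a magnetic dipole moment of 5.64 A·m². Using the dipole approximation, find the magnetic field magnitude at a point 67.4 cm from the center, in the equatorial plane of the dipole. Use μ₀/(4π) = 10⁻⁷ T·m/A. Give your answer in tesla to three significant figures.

In the equatorial plane B = (μ₀/4π)·m/r³ (half the axial value).
B = (10⁻⁷)·(5.64) / (0.674)³ = 1.842×10⁻⁶ T.

B ≈ 1.84×10⁻⁶ T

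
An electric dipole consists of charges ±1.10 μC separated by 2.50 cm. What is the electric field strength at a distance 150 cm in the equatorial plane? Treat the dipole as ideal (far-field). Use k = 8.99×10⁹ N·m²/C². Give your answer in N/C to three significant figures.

Dipole moment p = qd = (1.10×10⁻⁶ C)(0.0250 m) = 2.75×10⁻⁸ C·m.
On the perpendicular bisector E = kp/r³ (half the axial value at the same distance).
E = (8.99×10⁹)(2.75×10⁻⁸) / (1.50)³ = 73.25 N/C.

E ≈ 73.3 N/C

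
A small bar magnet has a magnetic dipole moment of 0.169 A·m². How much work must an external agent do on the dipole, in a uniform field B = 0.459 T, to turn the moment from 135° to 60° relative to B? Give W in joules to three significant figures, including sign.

W_ext = ΔU = −mB cosθ₂ + mB cosθ₁ = mB(cosθ₁ − cosθ₂).
W = (0.169)(0.459)·(cos135° − cos60°) = (0.07757)·(-1.2071) = -0.09364 J.

W ≈ -0.0936 J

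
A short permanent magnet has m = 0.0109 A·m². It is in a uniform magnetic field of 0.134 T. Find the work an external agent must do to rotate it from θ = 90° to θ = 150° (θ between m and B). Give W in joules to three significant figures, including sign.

W ≈ 0.00126 J

W_ext = ΔU = −mB cosθ₂ + mB cosθ₁ = mB(cosθ₁ − cosθ₂).
W = (0.0109)(0.134)·(cos90° − cos150°) = (0.001461)·(+0.8660) = 0.001265 J.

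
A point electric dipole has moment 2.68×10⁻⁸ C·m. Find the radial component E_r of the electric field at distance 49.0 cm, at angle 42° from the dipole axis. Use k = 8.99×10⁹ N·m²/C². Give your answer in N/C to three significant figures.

For a dipole, E_r = (2kp cosθ)/r³.
kp/r³ = (8.99×10⁹)(2.68×10⁻⁸)/(0.490)³ = 2048 N/C.
E_r = 2·2048·cos42° = 3044 N/C.

E_r ≈ 3040 N/C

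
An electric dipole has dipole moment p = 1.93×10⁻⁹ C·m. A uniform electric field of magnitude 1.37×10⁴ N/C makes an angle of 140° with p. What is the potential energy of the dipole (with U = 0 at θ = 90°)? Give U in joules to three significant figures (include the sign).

U = −p·E = −pE cosθ.
U = −(1.93×10⁻⁹)(1.37×10⁴)·cos140° = 2.025×10⁻⁵ J.

U ≈ 2.03×10⁻⁵ J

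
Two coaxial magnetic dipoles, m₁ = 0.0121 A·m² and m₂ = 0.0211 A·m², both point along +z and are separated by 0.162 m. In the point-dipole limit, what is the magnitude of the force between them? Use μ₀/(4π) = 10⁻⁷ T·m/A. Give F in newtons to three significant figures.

F ≈ 2.22×10⁻⁷ N

On-axis B of dipole 1: B = (μ₀/4π)·2m₁/r³. Force on dipole 2: F = m₂·dB/dr.
dB/dr = −(μ₀/4π)·6m₁/r⁴, so |F| = (μ₀/4π)·6m₁m₂/r⁴.
F = 6(10⁻⁷)(0.0121)(0.0211)/(0.162)⁴ = 2.224×10⁻⁷ N.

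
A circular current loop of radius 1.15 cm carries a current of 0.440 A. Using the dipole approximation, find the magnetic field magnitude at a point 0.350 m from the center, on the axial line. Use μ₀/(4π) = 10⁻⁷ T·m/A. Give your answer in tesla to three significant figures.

B ≈ 8.53×10⁻¹⁰ T

Magnetic moment m = IA = Iπa² = (0.440)·π·(0.0115)² = 1.828×10⁻⁴ A·m².
On axis B = (μ₀/4π)·2m/r³.
B = 2·(10⁻⁷)·(1.828×10⁻⁴) / (0.350)³ = 8.527×10⁻¹⁰ T.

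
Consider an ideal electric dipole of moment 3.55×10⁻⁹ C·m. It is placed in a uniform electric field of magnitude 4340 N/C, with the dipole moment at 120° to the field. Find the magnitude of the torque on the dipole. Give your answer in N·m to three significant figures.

Torque on an electric dipole: τ = pE sinθ.
τ = (3.55×10⁻⁹)(4340)·sin120° = 1.334×10⁻⁵ N·m.

τ ≈ 1.33×10⁻⁵ N·m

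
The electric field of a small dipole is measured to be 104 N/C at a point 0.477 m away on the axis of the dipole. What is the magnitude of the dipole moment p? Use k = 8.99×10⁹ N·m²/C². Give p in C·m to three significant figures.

On axis E = 2kp/r³, so p = Er³/(2k).
p = (104)·(0.477)³ / (2·8.99×10⁹) = 6.278×10⁻¹⁰ C·m.

p ≈ 6.28×10⁻¹⁰ C·m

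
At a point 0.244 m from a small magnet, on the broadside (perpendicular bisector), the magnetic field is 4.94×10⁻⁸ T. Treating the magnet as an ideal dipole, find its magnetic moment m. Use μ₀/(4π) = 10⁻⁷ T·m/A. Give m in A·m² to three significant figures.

m ≈ 0.00718 A·m²

In the equatorial plane B = (μ₀/4π)·m/r³, so m = Br³·4π/(μ₀).
m = (4.94×10⁻⁸)·(0.244)³ / (10⁻⁷) = 0.007176 A·m².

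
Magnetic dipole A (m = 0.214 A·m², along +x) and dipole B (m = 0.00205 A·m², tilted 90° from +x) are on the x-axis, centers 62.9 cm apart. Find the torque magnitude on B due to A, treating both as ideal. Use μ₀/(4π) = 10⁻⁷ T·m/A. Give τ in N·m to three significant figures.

τ ≈ 3.53×10⁻¹⁰ N·m

Dipole B is on the axis of dipole A, so B₁ there is axial: B₁ = (μ₀/4π)·2m₁/r³ along +x.
B₁ = 2(10⁻⁷)(0.214)/(0.629)³ = 1.720×10⁻⁷ T.
τ = m₂ B₁ sinθ.
τ = (0.00205)(1.720×10⁻⁷)·sin90° = 3.526×10⁻¹⁰ N·m.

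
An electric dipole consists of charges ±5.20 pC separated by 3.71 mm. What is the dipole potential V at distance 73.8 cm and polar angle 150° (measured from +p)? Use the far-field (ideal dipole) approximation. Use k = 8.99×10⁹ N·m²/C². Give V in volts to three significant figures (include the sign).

Dipole moment p = qd = (5.20×10⁻¹² C)(0.00371 m) = 1.929×10⁻¹⁴ C·m.
The dipole potential is V = kp cosθ / r².
V = (8.99×10⁹)(1.929×10⁻¹⁴)·cos150° / (0.738)² = -2.757×10⁻⁴ V.

V ≈ -2.76×10⁻⁴ V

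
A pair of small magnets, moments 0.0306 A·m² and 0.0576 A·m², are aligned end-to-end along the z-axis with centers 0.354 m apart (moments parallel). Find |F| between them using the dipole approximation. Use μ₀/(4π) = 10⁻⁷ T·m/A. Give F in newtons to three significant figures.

F ≈ 6.73×10⁻⁸ N

On-axis B of dipole 1: B = (μ₀/4π)·2m₁/r³. Force on dipole 2: F = m₂·dB/dr.
dB/dr = −(μ₀/4π)·6m₁/r⁴, so |F| = (μ₀/4π)·6m₁m₂/r⁴.
F = 6(10⁻⁷)(0.0306)(0.0576)/(0.354)⁴ = 6.734×10⁻⁸ N.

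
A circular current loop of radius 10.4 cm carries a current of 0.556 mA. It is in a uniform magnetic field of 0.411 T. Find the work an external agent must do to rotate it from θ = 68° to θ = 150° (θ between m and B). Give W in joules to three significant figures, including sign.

W ≈ 9.63×10⁻⁶ J

Magnetic moment m = IA = Iπa² = (5.56×10⁻⁴)·π·(0.104)² = 1.889×10⁻⁵ A·m².
W_ext = ΔU = −mB cosθ₂ + mB cosθ₁ = mB(cosθ₁ − cosθ₂).
W = (1.889×10⁻⁵)(0.411)·(cos68° − cos150°) = (7.764×10⁻⁶)·(+1.2406) = 9.632×10⁻⁶ J.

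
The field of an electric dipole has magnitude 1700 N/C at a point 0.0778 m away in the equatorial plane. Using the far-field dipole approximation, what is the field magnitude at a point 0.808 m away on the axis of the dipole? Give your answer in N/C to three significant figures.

E ≈ 3.04 N/C

Dipole fields scale as 1/r³ in the far field.
The axial field is twice the equatorial field at the same r, so the geometry factor is 2/1.
E₂ = E₁ · (2/1) · (r₁/r₂)³ = 1700 · 2 · (0.0778/0.808)³.
(r₁/r₂)³ = (0.09629)³ = 0.0008927.
E₂ ≈ 3.035 N/C.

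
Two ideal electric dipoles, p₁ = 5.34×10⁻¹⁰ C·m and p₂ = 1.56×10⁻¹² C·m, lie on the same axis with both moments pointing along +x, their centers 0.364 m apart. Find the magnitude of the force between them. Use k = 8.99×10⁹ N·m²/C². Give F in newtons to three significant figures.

On-axis field of dipole 1 at distance r: E = 2kp₁/r³. Force on dipole 2 is F = p₂·dE/dr (gradient along axis).
dE/dr = −6kp₁/r⁴, so |F| = 6kp₁p₂/r⁴ (attractive for aligned moments).
F = 6(8.99×10⁹)(5.34×10⁻¹⁰)(1.56×10⁻¹²)/(0.364)⁴ = 2.560×10⁻⁹ N.

F ≈ 2.56×10⁻⁹ N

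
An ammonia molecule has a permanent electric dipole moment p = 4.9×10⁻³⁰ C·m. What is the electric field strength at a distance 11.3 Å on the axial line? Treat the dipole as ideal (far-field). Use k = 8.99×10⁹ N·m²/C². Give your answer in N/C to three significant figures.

On the dipole axis E = 2kp/r³.
E = 2·(8.99×10⁹)(4.90×10⁻³⁰) / (1.13×10⁻⁹)³ = 6.106×10⁷ N/C.

E ≈ 6.11×10⁷ N/C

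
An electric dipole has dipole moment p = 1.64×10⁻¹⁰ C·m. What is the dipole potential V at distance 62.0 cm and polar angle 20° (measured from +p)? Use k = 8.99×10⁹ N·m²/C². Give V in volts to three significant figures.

V ≈ 3.60 V

The dipole potential is V = kp cosθ / r².
V = (8.99×10⁹)(1.64×10⁻¹⁰)·cos20° / (0.620)² = 3.604 V.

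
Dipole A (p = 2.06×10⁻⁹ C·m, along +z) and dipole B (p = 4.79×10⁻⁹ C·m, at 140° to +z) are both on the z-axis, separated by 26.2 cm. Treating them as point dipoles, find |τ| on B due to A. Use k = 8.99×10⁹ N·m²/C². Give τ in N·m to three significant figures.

The second dipole sits on the axis of the first, so the field there is axial: E₁ = 2kp₁/r³ along +z.
E₁ = 2(8.99×10⁹)(2.06×10⁻⁹)/(0.262)³ = 2059 N/C.
Torque on the second dipole: τ = p₂ E₁ sinθ.
τ = (4.79×10⁻⁹)(2059)·sin140° = 6.341×10⁻⁶ N·m.

τ ≈ 6.34×10⁻⁶ N·m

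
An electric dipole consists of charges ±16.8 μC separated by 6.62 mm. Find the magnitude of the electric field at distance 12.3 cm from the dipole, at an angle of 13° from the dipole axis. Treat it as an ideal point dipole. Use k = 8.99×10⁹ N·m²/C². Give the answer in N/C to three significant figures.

Dipole moment p = qd = (1.68×10⁻⁵ C)(0.00662 m) = 1.112×10⁻⁷ C·m.
At angle θ the dipole field magnitude is E = (kp/r³)·√(1 + 3cos²θ).
kp/r³ = (8.99×10⁹)(1.112×10⁻⁷) / (0.123)³ = 5.372×10⁵ N/C.
√(1 + 3cos²13°) = √(1 + 3·0.9494) = √3.8482 ≈ 1.9617.
E ≈ 5.372×10⁵ × 1.962 = 1.054×10⁶ N/C.

E ≈ 1.05×10⁶ N/C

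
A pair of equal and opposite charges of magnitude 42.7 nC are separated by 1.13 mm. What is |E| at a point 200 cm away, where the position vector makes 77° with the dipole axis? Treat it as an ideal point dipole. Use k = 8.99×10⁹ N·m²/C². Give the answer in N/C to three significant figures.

Dipole moment p = qd = (4.27×10⁻⁸ C)(0.00113 m) = 4.825×10⁻¹¹ C·m.
At angle θ the dipole field magnitude is E = (kp/r³)·√(1 + 3cos²θ).
kp/r³ = (8.99×10⁹)(4.825×10⁻¹¹) / (2.00)³ = 0.05422 N/C.
√(1 + 3cos²77°) = √(1 + 3·0.0506) = √1.1518 ≈ 1.0732.
E ≈ 0.05422 × 1.073 = 0.05819 N/C.

E ≈ 0.0582 N/C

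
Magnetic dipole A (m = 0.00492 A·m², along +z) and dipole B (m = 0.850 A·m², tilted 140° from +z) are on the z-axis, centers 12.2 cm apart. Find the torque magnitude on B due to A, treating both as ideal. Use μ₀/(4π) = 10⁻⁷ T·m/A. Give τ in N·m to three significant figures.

τ ≈ 2.96×10⁻⁷ N·m

Dipole B is on the axis of dipole A, so B₁ there is axial: B₁ = (μ₀/4π)·2m₁/r³ along +z.
B₁ = 2(10⁻⁷)(0.00492)/(0.122)³ = 5.419×10⁻⁷ T.
τ = m₂ B₁ sinθ.
τ = (0.850)(5.419×10⁻⁷)·sin140° = 2.961×10⁻⁷ N·m.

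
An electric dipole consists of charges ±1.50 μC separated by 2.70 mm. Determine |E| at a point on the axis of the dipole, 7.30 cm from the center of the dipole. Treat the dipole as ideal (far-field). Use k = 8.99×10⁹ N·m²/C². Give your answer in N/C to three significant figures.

E ≈ 1.87×10⁵ N/C

Dipole moment p = qd = (1.50×10⁻⁶ C)(0.00270 m) = 4.05×10⁻⁹ C·m.
On the dipole axis E = 2kp/r³.
E = 2·(8.99×10⁹)(4.05×10⁻⁹) / (0.0730)³ = 1.872×10⁵ N/C.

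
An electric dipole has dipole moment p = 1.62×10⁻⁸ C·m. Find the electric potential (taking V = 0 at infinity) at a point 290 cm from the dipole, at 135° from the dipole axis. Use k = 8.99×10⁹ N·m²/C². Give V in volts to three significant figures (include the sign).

V ≈ -12.2 V

The dipole potential is V = kp cosθ / r².
V = (8.99×10⁹)(1.62×10⁻⁸)·cos135° / (2.90)² = -12.25 V.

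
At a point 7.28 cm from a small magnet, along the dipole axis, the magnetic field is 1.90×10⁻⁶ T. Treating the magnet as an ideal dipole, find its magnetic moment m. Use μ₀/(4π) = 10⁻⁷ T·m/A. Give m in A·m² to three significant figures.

On axis B = (μ₀/4π)·2m/r³, so m = Br³·4π/(μ₀·2).
m = (1.90×10⁻⁶)·(0.0728)³ / (2·10⁻⁷) = 0.003665 A·m².

m ≈ 0.00367 A·m²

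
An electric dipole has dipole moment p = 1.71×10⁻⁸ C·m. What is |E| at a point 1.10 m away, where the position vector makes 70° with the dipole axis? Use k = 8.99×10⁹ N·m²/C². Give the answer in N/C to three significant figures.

At angle θ the dipole field magnitude is E = (kp/r³)·√(1 + 3cos²θ).
kp/r³ = (8.99×10⁹)(1.71×10⁻⁸) / (1.10)³ = 115.5 N/C.
√(1 + 3cos²70°) = √(1 + 3·0.1170) = √1.3509 ≈ 1.1623.
E ≈ 115.5 × 1.162 = 134.2 N/C.

E ≈ 134 N/C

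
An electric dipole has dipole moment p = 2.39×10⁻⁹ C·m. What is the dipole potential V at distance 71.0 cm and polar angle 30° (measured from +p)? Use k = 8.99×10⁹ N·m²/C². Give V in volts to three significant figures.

The dipole potential is V = kp cosθ / r².
V = (8.99×10⁹)(2.39×10⁻⁹)·cos30° / (0.710)² = 36.91 V.

V ≈ 36.9 V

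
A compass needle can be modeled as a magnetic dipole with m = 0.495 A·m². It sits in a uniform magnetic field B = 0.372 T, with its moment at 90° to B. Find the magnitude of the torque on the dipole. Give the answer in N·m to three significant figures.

Torque on a magnetic dipole: τ = mB sinθ.
τ = (0.495)(0.372)·sin90° = 0.1841 N·m.

τ ≈ 0.184 N·m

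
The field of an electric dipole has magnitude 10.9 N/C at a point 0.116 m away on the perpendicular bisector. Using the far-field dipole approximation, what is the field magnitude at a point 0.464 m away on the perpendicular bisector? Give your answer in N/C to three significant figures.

E ≈ 0.170 N/C

Dipole fields scale as 1/r³ in the far field; the geometry is the same at both points.
E₂ = E₁ · (r₁/r₂)³ = 10.9 · (0.116/0.464)³.
(r₁/r₂)³ = (0.25)³ = 0.01562.
E₂ ≈ 0.1703 N/C.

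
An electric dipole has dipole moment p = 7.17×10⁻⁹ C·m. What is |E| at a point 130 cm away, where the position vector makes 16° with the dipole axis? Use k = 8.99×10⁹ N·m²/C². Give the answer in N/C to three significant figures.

At angle θ the dipole field magnitude is E = (kp/r³)·√(1 + 3cos²θ).
kp/r³ = (8.99×10⁹)(7.17×10⁻⁹) / (1.30)³ = 29.34 N/C.
√(1 + 3cos²16°) = √(1 + 3·0.9240) = √3.7721 ≈ 1.9422.
E ≈ 29.34 × 1.942 = 56.98 N/C.

E ≈ 57.0 N/C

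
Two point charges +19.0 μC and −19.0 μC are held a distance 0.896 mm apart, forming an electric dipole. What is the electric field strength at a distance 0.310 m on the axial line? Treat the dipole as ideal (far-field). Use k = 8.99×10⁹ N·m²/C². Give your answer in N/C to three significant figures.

E ≈ 1.03×10⁴ N/C

Dipole moment p = qd = (1.90×10⁻⁵ C)(8.96×10⁻⁴ m) = 1.702×10⁻⁸ C·m.
On the dipole axis E = 2kp/r³.
E = 2·(8.99×10⁹)(1.702×10⁻⁸) / (0.310)³ = 1.027×10⁴ N/C.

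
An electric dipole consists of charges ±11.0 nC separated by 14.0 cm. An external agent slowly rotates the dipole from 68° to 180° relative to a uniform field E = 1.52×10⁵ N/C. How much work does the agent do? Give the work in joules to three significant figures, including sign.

Dipole moment p = qd = (1.10×10⁻⁸ C)(0.140 m) = 1.54×10⁻⁹ C·m.
W_ext = ΔU = U(θ₂) − U(θ₁) = −pE cosθ₂ − (−pE cosθ₁) = pE(cosθ₁ − cosθ₂).
W = (1.54×10⁻⁹)(1.52×10⁵)·(cos68° − cos180°) = (2.341×10⁻⁴)·(+1.3746) = 3.218×10⁻⁴ J.

W ≈ 3.22×10⁻⁴ J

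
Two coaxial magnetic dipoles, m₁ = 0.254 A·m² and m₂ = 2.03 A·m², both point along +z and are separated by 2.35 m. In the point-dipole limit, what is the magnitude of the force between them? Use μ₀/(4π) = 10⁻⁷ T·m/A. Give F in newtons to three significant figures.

F ≈ 1.01×10⁻⁸ N

On-axis B of dipole 1: B = (μ₀/4π)·2m₁/r³. Force on dipole 2: F = m₂·dB/dr.
dB/dr = −(μ₀/4π)·6m₁/r⁴, so |F| = (μ₀/4π)·6m₁m₂/r⁴.
F = 6(10⁻⁷)(0.254)(2.03)/(2.35)⁴ = 1.014×10⁻⁸ N.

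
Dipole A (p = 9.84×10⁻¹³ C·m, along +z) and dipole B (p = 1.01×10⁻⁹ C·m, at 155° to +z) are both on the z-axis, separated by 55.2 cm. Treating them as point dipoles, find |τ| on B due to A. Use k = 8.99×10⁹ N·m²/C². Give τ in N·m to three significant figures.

τ ≈ 4.49×10⁻¹¹ N·m

The second dipole sits on the axis of the first, so the field there is axial: E₁ = 2kp₁/r³ along +z.
E₁ = 2(8.99×10⁹)(9.84×10⁻¹³)/(0.552)³ = 0.1052 N/C.
Torque on the second dipole: τ = p₂ E₁ sinθ.
τ = (1.01×10⁻⁹)(0.1052)·sin155° = 4.490×10⁻¹¹ N·m.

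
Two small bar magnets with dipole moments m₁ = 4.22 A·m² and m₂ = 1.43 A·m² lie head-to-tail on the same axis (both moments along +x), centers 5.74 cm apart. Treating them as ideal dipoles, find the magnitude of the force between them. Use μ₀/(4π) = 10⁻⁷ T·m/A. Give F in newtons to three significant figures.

On-axis B of dipole 1: B = (μ₀/4π)·2m₁/r³. Force on dipole 2: F = m₂·dB/dr.
dB/dr = −(μ₀/4π)·6m₁/r⁴, so |F| = (μ₀/4π)·6m₁m₂/r⁴.
F = 6(10⁻⁷)(4.22)(1.43)/(0.0574)⁴ = 0.3335 N.

F ≈ 0.334 N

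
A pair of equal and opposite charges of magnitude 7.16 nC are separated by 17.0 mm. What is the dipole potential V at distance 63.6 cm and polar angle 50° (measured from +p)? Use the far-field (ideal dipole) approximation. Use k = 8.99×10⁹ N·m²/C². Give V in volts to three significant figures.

V ≈ 1.74 V

Dipole moment p = qd = (7.16×10⁻⁹ C)(0.0170 m) = 1.217×10⁻¹⁰ C·m.
The dipole potential is V = kp cosθ / r².
V = (8.99×10⁹)(1.217×10⁻¹⁰)·cos50° / (0.636)² = 1.739 V.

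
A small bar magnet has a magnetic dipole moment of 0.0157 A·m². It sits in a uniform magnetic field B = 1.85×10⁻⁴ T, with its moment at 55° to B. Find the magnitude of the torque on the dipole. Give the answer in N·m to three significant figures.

Torque on a magnetic dipole: τ = mB sinθ.
τ = (0.0157)(1.85×10⁻⁴)·sin55° = 2.379×10⁻⁶ N·m.

τ ≈ 2.38×10⁻⁶ N·m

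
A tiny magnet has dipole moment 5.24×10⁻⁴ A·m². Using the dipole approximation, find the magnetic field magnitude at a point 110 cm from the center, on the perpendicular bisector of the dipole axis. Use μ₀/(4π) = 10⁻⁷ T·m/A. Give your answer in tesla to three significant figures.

In the equatorial plane B = (μ₀/4π)·m/r³ (half the axial value).
B = (10⁻⁷)·(5.24×10⁻⁴) / (1.10)³ = 3.937×10⁻¹¹ T.

B ≈ 3.94×10⁻¹¹ T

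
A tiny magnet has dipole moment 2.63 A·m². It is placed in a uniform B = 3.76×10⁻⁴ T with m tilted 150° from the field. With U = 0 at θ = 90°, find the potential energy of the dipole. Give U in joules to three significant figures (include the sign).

U = −m·B = −mB cosθ.
U = −(2.63)(3.76×10⁻⁴)·cos150° = 8.564×10⁻⁴ J.

U ≈ 8.56×10⁻⁴ J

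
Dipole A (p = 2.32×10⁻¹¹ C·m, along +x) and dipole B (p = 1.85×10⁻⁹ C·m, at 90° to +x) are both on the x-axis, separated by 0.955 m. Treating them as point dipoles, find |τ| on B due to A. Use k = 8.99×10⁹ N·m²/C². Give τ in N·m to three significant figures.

τ ≈ 8.86×10⁻¹⁰ N·m

The second dipole sits on the axis of the first, so the field there is axial: E₁ = 2kp₁/r³ along +x.
E₁ = 2(8.99×10⁹)(2.32×10⁻¹¹)/(0.955)³ = 0.4789 N/C.
Torque on the second dipole: τ = p₂ E₁ sinθ.
τ = (1.85×10⁻⁹)(0.4789)·sin90° = 8.860×10⁻¹⁰ N·m.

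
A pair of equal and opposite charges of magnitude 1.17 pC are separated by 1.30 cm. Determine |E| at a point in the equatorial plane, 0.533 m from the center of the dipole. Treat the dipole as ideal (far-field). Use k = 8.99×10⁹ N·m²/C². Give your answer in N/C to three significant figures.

E ≈ 9.03×10⁻⁴ N/C

Dipole moment p = qd = (1.17×10⁻¹² C)(0.0130 m) = 1.521×10⁻¹⁴ C·m.
In the equatorial plane E = kp/r³.
E = (8.99×10⁹)(1.521×10⁻¹⁴) / (0.533)³ = 9.030×10⁻⁴ N/C.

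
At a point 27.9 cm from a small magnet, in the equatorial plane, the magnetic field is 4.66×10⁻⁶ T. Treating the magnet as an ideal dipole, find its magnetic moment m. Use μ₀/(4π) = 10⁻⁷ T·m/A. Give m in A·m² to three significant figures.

In the equatorial plane B = (μ₀/4π)·m/r³, so m = Br³·4π/(μ₀).
m = (4.66×10⁻⁶)·(0.279)³ / (10⁻⁷) = 1.012 A·m².

m ≈ 1.01 A·m²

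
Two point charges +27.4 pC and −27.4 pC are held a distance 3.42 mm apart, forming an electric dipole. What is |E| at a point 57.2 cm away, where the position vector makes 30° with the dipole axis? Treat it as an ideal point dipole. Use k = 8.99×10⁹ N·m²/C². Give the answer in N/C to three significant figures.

E ≈ 0.00812 N/C

Dipole moment p = qd = (2.74×10⁻¹¹ C)(0.00342 m) = 9.371×10⁻¹⁴ C·m.
At angle θ the dipole field magnitude is E = (kp/r³)·√(1 + 3cos²θ).
kp/r³ = (8.99×10⁹)(9.371×10⁻¹⁴) / (0.572)³ = 0.004502 N/C.
√(1 + 3cos²30°) = √(1 + 3·0.7500) = √3.2500 ≈ 1.8028.
E ≈ 0.004502 × 1.803 = 0.008115 N/C.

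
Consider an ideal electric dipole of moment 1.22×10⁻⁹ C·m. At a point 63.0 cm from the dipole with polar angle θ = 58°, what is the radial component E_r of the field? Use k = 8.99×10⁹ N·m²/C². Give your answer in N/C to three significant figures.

E_r ≈ 46.5 N/C

For a dipole, E_r = (2kp cosθ)/r³.
kp/r³ = (8.99×10⁹)(1.22×10⁻⁹)/(0.630)³ = 43.86 N/C.
E_r = 2·43.86·cos58° = 46.49 N/C.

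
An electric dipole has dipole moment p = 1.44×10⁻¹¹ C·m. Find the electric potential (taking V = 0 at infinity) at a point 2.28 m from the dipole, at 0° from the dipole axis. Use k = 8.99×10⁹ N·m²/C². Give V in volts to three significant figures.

V ≈ 0.0249 V

The dipole potential is V = kp cosθ / r².
V = (8.99×10⁹)(1.44×10⁻¹¹)·cos0° / (2.28)² = 0.02490 V.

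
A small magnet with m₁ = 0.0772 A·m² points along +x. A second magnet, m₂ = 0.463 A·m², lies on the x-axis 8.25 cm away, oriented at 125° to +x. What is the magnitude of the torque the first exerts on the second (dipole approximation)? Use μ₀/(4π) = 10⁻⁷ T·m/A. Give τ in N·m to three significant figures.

τ ≈ 1.04×10⁻⁵ N·m

Dipole B is on the axis of dipole A, so B₁ there is axial: B₁ = (μ₀/4π)·2m₁/r³ along +x.
B₁ = 2(10⁻⁷)(0.0772)/(0.0825)³ = 2.750×10⁻⁵ T.
τ = m₂ B₁ sinθ.
τ = (0.463)(2.750×10⁻⁵)·sin125° = 1.043×10⁻⁵ N·m.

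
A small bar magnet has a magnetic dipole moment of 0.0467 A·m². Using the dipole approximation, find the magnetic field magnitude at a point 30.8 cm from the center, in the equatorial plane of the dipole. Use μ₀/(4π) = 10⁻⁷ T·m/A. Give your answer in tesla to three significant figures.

B ≈ 1.60×10⁻⁷ T

In the equatorial plane B = (μ₀/4π)·m/r³ (half the axial value).
B = (10⁻⁷)·(0.0467) / (0.308)³ = 1.598×10⁻⁷ T.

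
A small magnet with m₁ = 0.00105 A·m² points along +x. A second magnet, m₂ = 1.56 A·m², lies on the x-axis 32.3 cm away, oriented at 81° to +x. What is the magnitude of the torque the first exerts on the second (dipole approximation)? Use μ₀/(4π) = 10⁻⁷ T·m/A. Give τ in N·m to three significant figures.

Dipole B is on the axis of dipole A, so B₁ there is axial: B₁ = (μ₀/4π)·2m₁/r³ along +x.
B₁ = 2(10⁻⁷)(0.00105)/(0.323)³ = 6.232×10⁻⁹ T.
τ = m₂ B₁ sinθ.
τ = (1.56)(6.232×10⁻⁹)·sin81° = 9.602×10⁻⁹ N·m.

τ ≈ 9.60×10⁻⁹ N·m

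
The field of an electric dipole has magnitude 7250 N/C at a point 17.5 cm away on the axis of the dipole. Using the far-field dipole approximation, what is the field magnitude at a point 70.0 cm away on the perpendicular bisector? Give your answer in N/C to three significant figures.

E ≈ 56.6 N/C

Dipole fields scale as 1/r³ in the far field.
The axial field is twice the equatorial field at the same r, so the geometry factor is 1/2.
E₂ = E₁ · (1/2) · (r₁/r₂)³ = 7250 · 0.5 · (17.5/70.0)³.
(r₁/r₂)³ = (0.25)³ = 0.01562.
E₂ ≈ 56.64 N/C.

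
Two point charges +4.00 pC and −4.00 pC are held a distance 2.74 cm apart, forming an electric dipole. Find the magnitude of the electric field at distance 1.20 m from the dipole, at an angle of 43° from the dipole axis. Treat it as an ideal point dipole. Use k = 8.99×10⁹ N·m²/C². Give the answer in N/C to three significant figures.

Dipole moment p = qd = (4.00×10⁻¹² C)(0.0274 m) = 1.096×10⁻¹³ C·m.
At angle θ the dipole field magnitude is E = (kp/r³)·√(1 + 3cos²θ).
kp/r³ = (8.99×10⁹)(1.096×10⁻¹³) / (1.20)³ = 5.702×10⁻⁴ N/C.
√(1 + 3cos²43°) = √(1 + 3·0.5349) = √2.6046 ≈ 1.6139.
E ≈ 5.702×10⁻⁴ × 1.614 = 9.202×10⁻⁴ N/C.

E ≈ 9.20×10⁻⁴ N/C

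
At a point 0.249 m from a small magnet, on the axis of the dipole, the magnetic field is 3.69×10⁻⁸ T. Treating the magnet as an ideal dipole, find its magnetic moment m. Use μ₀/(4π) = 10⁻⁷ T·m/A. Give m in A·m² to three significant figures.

m ≈ 0.00285 A·m²

On axis B = (μ₀/4π)·2m/r³, so m = Br³·4π/(μ₀·2).
m = (3.69×10⁻⁸)·(0.249)³ / (2·10⁻⁷) = 0.002848 A·m².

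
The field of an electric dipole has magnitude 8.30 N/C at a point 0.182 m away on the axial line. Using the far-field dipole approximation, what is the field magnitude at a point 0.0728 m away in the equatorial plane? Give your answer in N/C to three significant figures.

Dipole fields scale as 1/r³ in the far field.
The axial field is twice the equatorial field at the same r, so the geometry factor is 1/2.
E₂ = E₁ · (1/2) · (r₁/r₂)³ = 8.30 · 0.5 · (0.182/0.0728)³.
(r₁/r₂)³ = (2.5)³ = 15.62.
E₂ ≈ 64.84 N/C.

E ≈ 64.8 N/C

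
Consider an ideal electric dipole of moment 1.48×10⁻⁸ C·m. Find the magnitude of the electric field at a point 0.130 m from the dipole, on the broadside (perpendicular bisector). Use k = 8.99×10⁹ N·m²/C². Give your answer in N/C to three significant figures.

In the equatorial plane E = kp/r³.
E = (8.99×10⁹)(1.48×10⁻⁸) / (0.130)³ = 6.056×10⁴ N/C.

E ≈ 6.06×10⁴ N/C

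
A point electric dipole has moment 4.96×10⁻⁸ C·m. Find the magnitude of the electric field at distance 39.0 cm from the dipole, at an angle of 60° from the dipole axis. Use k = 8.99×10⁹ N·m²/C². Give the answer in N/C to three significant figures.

At angle θ the dipole field magnitude is E = (kp/r³)·√(1 + 3cos²θ).
kp/r³ = (8.99×10⁹)(4.96×10⁻⁸) / (0.390)³ = 7517 N/C.
√(1 + 3cos²60°) = √(1 + 3·0.2500) = √1.7500 ≈ 1.3229.
E ≈ 7517 × 1.323 = 9944 N/C.

E ≈ 9940 N/C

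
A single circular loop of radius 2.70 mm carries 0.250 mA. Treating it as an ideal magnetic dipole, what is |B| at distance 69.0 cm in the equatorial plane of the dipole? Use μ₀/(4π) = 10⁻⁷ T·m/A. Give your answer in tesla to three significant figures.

B ≈ 1.74×10⁻¹⁵ T

Magnetic moment m = IA = Iπa² = (2.50×10⁻⁴)·π·(0.00270)² = 5.726×10⁻⁹ A·m².
In the equatorial plane B = (μ₀/4π)·m/r³ (half the axial value).
B = (10⁻⁷)·(5.726×10⁻⁹) / (0.690)³ = 1.743×10⁻¹⁵ T.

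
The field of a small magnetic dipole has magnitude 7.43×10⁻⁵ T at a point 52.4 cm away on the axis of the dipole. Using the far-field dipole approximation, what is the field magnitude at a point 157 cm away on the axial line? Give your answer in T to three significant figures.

Dipole fields scale as 1/r³ in the far field; the geometry is the same at both points.
B₂ = B₁ · (r₁/r₂)³ = 7.43×10⁻⁵ · (52.4/157)³.
(r₁/r₂)³ = (0.3338)³ = 0.03718.
B₂ ≈ 2.762×10⁻⁶ T.

B ≈ 2.76×10⁻⁶ T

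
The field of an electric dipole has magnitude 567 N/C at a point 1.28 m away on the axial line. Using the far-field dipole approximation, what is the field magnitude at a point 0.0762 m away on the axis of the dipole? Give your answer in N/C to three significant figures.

Dipole fields scale as 1/r³ in the far field; the geometry is the same at both points.
E₂ = E₁ · (r₁/r₂)³ = 567 · (1.28/0.0762)³.
(r₁/r₂)³ = (16.8)³ = 4740.
E₂ ≈ 2.687×10⁶ N/C.

E ≈ 2.69×10⁶ N/C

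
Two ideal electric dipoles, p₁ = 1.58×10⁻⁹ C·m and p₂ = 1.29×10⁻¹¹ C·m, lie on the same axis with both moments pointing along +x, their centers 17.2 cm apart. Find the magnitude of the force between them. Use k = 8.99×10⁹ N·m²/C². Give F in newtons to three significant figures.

F ≈ 1.26×10⁻⁶ N

On-axis field of dipole 1 at distance r: E = 2kp₁/r³. Force on dipole 2 is F = p₂·dE/dr (gradient along axis).
dE/dr = −6kp₁/r⁴, so |F| = 6kp₁p₂/r⁴ (attractive for aligned moments).
F = 6(8.99×10⁹)(1.58×10⁻⁹)(1.29×10⁻¹¹)/(0.172)⁴ = 1.256×10⁻⁶ N.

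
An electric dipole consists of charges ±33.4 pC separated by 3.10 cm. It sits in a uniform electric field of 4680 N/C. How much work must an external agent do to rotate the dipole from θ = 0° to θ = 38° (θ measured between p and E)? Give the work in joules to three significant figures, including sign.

W ≈ 1.03×10⁻⁹ J

Dipole moment p = qd = (3.34×10⁻¹¹ C)(0.0310 m) = 1.035×10⁻¹² C·m.
W_ext = ΔU = U(θ₂) − U(θ₁) = −pE cosθ₂ − (−pE cosθ₁) = pE(cosθ₁ − cosθ₂).
W = (1.035×10⁻¹²)(4680)·(cos0° − cos38°) = (4.844×10⁻⁹)·(+0.2120) = 1.027×10⁻⁹ J.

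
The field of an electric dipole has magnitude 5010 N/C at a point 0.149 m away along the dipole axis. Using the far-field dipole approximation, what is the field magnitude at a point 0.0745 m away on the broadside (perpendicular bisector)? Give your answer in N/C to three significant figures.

E ≈ 2.00×10⁴ N/C

Dipole fields scale as 1/r³ in the far field.
The axial field is twice the equatorial field at the same r, so the geometry factor is 1/2.
E₂ = E₁ · (1/2) · (r₁/r₂)³ = 5010 · 0.5 · (0.149/0.0745)³.
(r₁/r₂)³ = (2)³ = 8.
E₂ ≈ 2.004×10⁴ N/C.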